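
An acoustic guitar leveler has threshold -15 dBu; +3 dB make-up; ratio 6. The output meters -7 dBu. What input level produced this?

15 dBu

Remove make-up: -7 − 3 = -10 dBu.
That's 5 dB above the -15 dBu threshold.
Undo the ratio: input overshoot = 5 × 6 = 30 dB, giving input = 15 dBu.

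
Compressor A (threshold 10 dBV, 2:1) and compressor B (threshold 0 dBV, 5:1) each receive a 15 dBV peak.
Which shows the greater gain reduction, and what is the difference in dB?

A: 5 dB over, compressed to 2.5 dB over, so 2.5 dB of GR.
B: 15 dB over, compressed to 3 dB over, so 12 dB of GR.
Difference: 9.5 dB in favour of B.

B, by 9.5 dB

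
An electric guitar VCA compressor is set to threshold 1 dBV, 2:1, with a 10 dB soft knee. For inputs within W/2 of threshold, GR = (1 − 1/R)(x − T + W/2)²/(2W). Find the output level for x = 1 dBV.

x − T + W/2 = 1 − 1 + 5 = 5.
GR = (1 − 1/2) × 5² / 20 = 0.5 × 25 / 20 = 0.625 dB.
Output = 1 − 0.625 = 0.375 dBV.

0.375 dBV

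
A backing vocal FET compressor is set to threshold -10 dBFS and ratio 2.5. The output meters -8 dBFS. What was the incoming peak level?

The compressed level sits -8 − (-10) = 2 dB over threshold.
Undo the ratio: input overshoot = 2 × 2.5 = 5 dB, giving input = -5 dBFS.

-5 dBFS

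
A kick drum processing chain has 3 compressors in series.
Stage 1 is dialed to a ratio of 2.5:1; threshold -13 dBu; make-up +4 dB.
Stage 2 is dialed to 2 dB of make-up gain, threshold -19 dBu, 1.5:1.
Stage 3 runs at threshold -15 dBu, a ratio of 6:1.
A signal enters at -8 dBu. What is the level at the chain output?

Stage 1: overshoot 5 dB → 5/2.5 = 2 dB → -11 dBu; +4 dB make-up → -7 dBu.
Stage 2: 12 dB above -19 dBu, reduced 1.5:1 to 8 dB above → -11 dBu; +2 dB make-up → -9 dBu.
Stage 3: overshoot 6 dB → 6/6 = 1 dB → -14 dBu.

-14 dBu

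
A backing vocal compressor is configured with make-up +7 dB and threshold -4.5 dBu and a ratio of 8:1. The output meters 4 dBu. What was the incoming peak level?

Remove make-up: 4 − 7 = -3 dBu.
That's 1.5 dB above the -4.5 dBu threshold.
Input overshoot = R × output overshoot = 12 dB → input = -4.5 + 12 = 7.5 dBu.

7.5 dBu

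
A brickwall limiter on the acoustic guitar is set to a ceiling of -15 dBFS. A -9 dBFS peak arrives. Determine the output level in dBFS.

-15 dBFS

At ∞:1, everything above -15 dBFS is held at the ceiling.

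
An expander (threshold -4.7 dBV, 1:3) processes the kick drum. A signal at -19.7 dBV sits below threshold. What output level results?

-49.7 dBV

Below threshold, a 1:3 expander applies gain = (3−1)×(T − x) of attenuation.
(3−1) × 15 = 30 dB, so output = -19.7 − 30 = -49.7 dBV.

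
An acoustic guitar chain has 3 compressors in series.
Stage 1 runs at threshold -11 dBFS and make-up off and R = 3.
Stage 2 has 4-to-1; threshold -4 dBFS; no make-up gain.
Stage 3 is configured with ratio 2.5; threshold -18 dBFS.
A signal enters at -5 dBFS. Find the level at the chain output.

Stage 1: 6 dB above -11 dBFS, reduced 3:1 to 2 dB above → -9 dBFS.
Stage 2: -9 dBFS is at or below the -4 dBFS threshold — no compression; output -9 dBFS.
Stage 3: -9 dBFS is 9 dB over -18 dBFS; at 2.5:1 that becomes 3.6 dB over, giving -14.4 dBFS.

-14.4 dBFS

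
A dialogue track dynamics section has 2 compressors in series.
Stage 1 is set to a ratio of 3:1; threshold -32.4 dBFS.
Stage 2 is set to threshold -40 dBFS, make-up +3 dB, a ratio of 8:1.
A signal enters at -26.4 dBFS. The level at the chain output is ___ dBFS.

Stage 1: -26.4 dBFS is 6 dB over -32.4 dBFS; at 3:1 that becomes 2 dB over, giving -30.4 dBFS.
Stage 2: 9.6 dB above -40 dBFS, reduced 8:1 to 1.2 dB above → -38.8 dBFS; +3 dB make-up → -35.8 dBFS.

-35.8 dBFS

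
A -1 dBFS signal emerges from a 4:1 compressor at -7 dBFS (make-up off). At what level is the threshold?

-9 dBFS

Gain reduction = -1 − (-7) = 6 dB; output overshoot = GR / (R − 1) = 6 / 3 = 2 dB.
Threshold = output − output overshoot = -7 − 2 = -9 dBFS.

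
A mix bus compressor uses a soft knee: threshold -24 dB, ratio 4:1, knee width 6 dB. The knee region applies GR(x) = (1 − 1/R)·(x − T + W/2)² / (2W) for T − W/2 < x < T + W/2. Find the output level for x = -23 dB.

-24 dB

x − T + W/2 = -23 − (-24) + 3 = 4.
GR = (1 − 1/4) × 4² / 12 = 0.75 × 16 / 12 = 1 dB.
Output = -23 − 1 = -24 dB.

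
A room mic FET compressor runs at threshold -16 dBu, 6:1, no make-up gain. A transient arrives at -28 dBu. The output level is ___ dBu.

-28 dBu

-28 dBu is 12 dB below the -16 dBu threshold, so no gain reduction is applied.
Output = input = -28 dBu.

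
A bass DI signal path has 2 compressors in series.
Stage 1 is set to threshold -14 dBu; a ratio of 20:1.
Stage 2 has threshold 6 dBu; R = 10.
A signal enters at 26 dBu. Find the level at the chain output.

-12 dBu

Stage 1: 26 dBu is 40 dB over -14 dBu; at 20:1 that becomes 2 dB over, giving -12 dBu.
Stage 2: below threshold (-12 ≤ 6); passes unchanged; output -12 dBu.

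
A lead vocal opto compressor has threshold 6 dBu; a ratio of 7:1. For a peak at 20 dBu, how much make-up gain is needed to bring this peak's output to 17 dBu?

Without make-up, output = threshold + overshoot/7 = 6 + 2 = 8 dBu.
Gap to target: 9 dB.

9 dB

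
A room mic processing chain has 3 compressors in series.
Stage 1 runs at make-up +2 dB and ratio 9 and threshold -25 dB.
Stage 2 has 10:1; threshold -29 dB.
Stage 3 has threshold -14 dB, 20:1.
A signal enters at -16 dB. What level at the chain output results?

Stage 1: -16 dB is 9 dB over -25 dB; at 9:1 that becomes 1 dB over, giving -24 dB; +2 dB make-up → -22 dB.
Stage 2: 7 dB above -29 dB, reduced 10:1 to 0.7 dB above → -28.3 dB.
Stage 3: -28.3 dB is at or below the -14 dB threshold — no compression; output -28.3 dB.

-28.3 dB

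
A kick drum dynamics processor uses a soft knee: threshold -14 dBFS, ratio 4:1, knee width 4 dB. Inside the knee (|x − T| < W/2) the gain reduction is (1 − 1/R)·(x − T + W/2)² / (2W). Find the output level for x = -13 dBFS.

-13.84375 dBFS

x − T + W/2 = -13 − (-14) + 2 = 3.
GR = (1 − 1/4) × 3² / 8 = 0.75 × 9 / 8 = 0.84375 dB.
Output = -13 − 0.84375 = -13.84375 dBFS.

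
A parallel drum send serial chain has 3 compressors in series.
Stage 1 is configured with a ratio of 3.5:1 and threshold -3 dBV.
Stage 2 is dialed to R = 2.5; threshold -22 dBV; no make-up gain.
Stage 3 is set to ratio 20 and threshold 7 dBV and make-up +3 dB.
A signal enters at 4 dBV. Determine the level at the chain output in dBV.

-10.6 dBV

Stage 1: 7 dB above -3 dBV, reduced 3.5:1 to 2 dB above → -1 dBV.
Stage 2: 21 dB above -22 dBV, reduced 2.5:1 to 8.4 dB above → -13.6 dBV.
Stage 3: -13.6 dBV is at or below the 7 dBV threshold — no compression; make-up brings it to -10.6 dBV.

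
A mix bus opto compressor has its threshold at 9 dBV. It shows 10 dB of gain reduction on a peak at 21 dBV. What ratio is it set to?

Input overshoot = 21 − 9 = 12 dB.
Output overshoot = 12 − 10 = 2 dB.
Ratio = input overshoot / output overshoot = 12 / 2 = 6.

6:1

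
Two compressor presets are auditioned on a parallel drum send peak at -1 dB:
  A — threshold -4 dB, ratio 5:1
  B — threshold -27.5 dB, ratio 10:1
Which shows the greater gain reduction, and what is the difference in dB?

B, by 21.45 dB

A: 3 dB over, compressed to 0.6 dB over, so 2.4 dB of GR.
B: 26.5 dB over, compressed to 2.65 dB over, so 23.85 dB of GR.
Difference: 21.45 dB in favour of B.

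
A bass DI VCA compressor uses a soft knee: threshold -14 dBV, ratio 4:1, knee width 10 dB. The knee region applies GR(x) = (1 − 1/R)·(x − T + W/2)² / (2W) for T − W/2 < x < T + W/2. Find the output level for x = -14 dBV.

x − T + W/2 = -14 − (-14) + 5 = 5.
GR = (1 − 1/4) × 5² / 20 = 0.75 × 25 / 20 = 0.9375 dB.
Output = -14 − 0.9375 = -14.9375 dBV.

-14.9375 dBV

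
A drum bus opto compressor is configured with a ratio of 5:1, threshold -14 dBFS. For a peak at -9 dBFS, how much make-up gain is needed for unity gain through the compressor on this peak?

The peak compresses to -14 + 5/5 = -13 dBFS.
To reach -9 dBFS requires -9 − (-13) = 4 dB of make-up.

4 dB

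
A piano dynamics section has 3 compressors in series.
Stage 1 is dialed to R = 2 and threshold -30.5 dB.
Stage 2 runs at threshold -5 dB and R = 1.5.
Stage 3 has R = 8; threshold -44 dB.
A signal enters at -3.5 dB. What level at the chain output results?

-40.625 dB

Stage 1: 27 dB above -30.5 dB, reduced 2:1 to 13.5 dB above → -17 dB.
Stage 2: -17 dB ≤ -5 dB, so stage 2 doesn't engage; output -17 dB.
Stage 3: overshoot 27 dB → 27/8 = 3.375 dB → -40.625 dB.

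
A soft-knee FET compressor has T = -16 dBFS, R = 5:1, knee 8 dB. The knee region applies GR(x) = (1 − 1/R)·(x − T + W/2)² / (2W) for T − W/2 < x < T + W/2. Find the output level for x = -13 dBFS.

x − T + W/2 = -13 − (-16) + 4 = 7.
GR = (1 − 1/5) × 7² / 16 = 0.8 × 49 / 16 = 2.45 dB.
Output = -13 − 2.45 = -15.45 dBFS.

-15.45 dBFS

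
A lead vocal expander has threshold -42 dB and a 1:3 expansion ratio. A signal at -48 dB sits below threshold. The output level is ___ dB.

-60 dB

Undershoot = (-42) − (-48) = 6 dB.
At 1:3, that expands to 18 dB under threshold.
Output = -42 − 18 = -60 dB.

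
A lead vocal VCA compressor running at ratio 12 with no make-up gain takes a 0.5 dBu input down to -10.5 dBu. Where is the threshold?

Input is 12 dB above T (since output overshoot × R = input overshoot: (-10.5 − T)·12 = 0.5 − T gives T = -11.5 dBu).
Check: -11.5 + (0.5 − (-11.5))/12 = -11.5 + 1 = -10.5 dBu. ✓

-11.5 dBu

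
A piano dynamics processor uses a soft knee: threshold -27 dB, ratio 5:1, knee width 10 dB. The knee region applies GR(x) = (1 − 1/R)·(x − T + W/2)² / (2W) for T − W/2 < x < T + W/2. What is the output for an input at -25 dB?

-26.96 dB

x − T + W/2 = -25 − (-27) + 5 = 7.
GR = (1 − 1/5) × 7² / 20 = 0.8 × 49 / 20 = 1.96 dB.
Output = -25 − 1.96 = -26.96 dB.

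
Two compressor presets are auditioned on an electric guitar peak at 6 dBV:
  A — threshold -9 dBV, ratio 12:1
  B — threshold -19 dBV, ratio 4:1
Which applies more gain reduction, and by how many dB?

B, by 5 dB

A: GR = 15 − 15/12 = 13.75 dB.
B: GR = 25 − 25/4 = 18.75 dB.
Difference: 5 dB in favour of B.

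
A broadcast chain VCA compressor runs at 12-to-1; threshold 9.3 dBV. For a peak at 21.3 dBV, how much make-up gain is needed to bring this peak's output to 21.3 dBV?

Without make-up, output = threshold + overshoot/12 = 9.3 + 1 = 10.3 dBV.
Gap to target: 11 dB.

11 dB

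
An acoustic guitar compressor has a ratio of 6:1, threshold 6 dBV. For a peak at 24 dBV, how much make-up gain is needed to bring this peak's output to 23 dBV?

Overshoot 18 dB → 18/6 = 3 dB after compression, so the compressed level is 6 + 3 = 9 dBV.
Make-up = target − compressed = 23 − 9 = 14 dB.

14 dB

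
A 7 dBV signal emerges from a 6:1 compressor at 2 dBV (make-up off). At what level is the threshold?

Let T be the threshold. Output overshoot = (input overshoot)/R, so 2 − T = (7 − T)/6.
6·(2 − T) = 7 − T → 5·T = 12 − 7 = 5.
T = 5/5 = 1 dBV.

1 dBV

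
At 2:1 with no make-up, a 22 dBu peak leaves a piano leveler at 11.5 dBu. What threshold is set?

1 dBu

Gain reduction = 22 − 11.5 = 10.5 dB; output overshoot = GR / (R − 1) = 10.5 / 1 = 10.5 dB.
Threshold = output − output overshoot = 11.5 − 10.5 = 1 dBu.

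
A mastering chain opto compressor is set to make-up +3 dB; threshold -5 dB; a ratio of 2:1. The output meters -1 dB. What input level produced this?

-3 dB

Remove make-up: -1 − 3 = -4 dB.
That's 1 dB above the -5 dB threshold.
Undo the ratio: input overshoot = 1 × 2 = 2 dB, giving input = -3 dB.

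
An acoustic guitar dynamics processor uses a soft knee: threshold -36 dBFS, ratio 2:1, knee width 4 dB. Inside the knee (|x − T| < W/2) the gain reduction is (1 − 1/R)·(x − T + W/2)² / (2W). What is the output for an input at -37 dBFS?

-37.0625 dBFS

x − T + W/2 = -37 − (-36) + 2 = 1.
GR = (1 − 1/2) × 1² / 8 = 0.5 × 1 / 8 = 0.0625 dB.
Output = -37 − 0.0625 = -37.0625 dBFS.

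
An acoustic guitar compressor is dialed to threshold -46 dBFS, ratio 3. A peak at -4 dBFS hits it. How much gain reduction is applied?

The signal is 42 dB above threshold.
A 3:1 ratio leaves 14 dB of that excess.
GR = overshoot in − overshoot out = 42 − 14 = 28 dB.

28 dB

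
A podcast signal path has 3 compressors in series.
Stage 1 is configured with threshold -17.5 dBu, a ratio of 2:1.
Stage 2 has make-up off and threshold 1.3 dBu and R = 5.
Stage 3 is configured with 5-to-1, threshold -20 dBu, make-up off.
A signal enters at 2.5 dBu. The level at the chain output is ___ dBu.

Stage 1: 20 dB above -17.5 dBu, reduced 2:1 to 10 dB above → -7.5 dBu.
Stage 2: below threshold (-7.5 ≤ 1.3); passes unchanged; output -7.5 dBu.
Stage 3: -7.5 dBu is 12.5 dB over -20 dBu; at 5:1 that becomes 2.5 dB over, giving -17.5 dBu.

-17.5 dBu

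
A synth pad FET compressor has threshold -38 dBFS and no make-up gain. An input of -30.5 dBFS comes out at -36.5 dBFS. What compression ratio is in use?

5:1

Input overshoot = -30.5 − (-38) = 7.5 dB; output overshoot = -36.5 − (-38) = 1.5 dB.
Ratio = 7.5 / 1.5 = 5.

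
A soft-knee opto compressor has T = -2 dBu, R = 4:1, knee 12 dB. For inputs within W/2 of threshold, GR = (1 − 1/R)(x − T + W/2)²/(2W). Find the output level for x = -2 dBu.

x − T + W/2 = -2 − (-2) + 6 = 6.
GR = (1 − 1/4) × 6² / 24 = 0.75 × 36 / 24 = 1.125 dB.
Output = -2 − 1.125 = -3.125 dBu.

-3.125 dBu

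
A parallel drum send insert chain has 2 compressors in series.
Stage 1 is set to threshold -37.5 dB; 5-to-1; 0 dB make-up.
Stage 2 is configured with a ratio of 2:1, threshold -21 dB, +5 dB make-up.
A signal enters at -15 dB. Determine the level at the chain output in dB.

-28 dB

Stage 1: -15 dB is 22.5 dB over -37.5 dB; at 5:1 that becomes 4.5 dB over, giving -33 dB.
Stage 2: -33 dB is at or below the -21 dB threshold — no compression; make-up brings it to -28 dB.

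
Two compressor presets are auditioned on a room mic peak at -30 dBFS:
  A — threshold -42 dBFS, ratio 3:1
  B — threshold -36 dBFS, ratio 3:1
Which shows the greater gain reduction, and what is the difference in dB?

A, by 4 dB

A: 12 dB over, compressed to 4 dB over, so 8 dB of GR.
B: 6 dB over, compressed to 2 dB over, so 4 dB of GR.
Difference: 4 dB in favour of A.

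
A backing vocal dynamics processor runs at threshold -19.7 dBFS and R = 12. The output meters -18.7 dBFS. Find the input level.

-7.7 dBFS

The compressed level sits -18.7 − (-19.7) = 1 dB over threshold.
Before 12:1 compression the overshoot was 1 × 12 = 12 dB, so input = -19.7 + 12 = -7.7 dBFS.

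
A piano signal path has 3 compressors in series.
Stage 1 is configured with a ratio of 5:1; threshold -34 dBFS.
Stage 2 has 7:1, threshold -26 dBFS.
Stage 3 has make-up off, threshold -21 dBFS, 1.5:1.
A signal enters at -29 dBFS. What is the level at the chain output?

Stage 1: 5 dB above -34 dBFS, reduced 5:1 to 1 dB above → -33 dBFS.
Stage 2: -33 dBFS ≤ -26 dBFS, so stage 2 doesn't engage; output -33 dBFS.
Stage 3: -33 dBFS ≤ -21 dBFS, so stage 3 doesn't engage; output -33 dBFS.

-33 dBFS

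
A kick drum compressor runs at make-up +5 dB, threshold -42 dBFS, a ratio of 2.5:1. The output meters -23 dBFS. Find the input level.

-7 dBFS

Before make-up, the level was -23 − 5 = -28 dBFS.
The compressed level sits -28 − (-42) = 14 dB over threshold.
Input overshoot = R × output overshoot = 35 dB → input = -42 + 35 = -7 dBFS.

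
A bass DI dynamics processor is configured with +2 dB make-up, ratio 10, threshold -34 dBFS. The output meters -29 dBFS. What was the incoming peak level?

Stripping the +2 dB make-up gives -31 dBFS at the gain stage.
The compressed level sits -31 − (-34) = 3 dB over threshold.
Before 10:1 compression the overshoot was 3 × 10 = 30 dB, so input = -34 + 30 = -4 dBFS.

-4 dBFS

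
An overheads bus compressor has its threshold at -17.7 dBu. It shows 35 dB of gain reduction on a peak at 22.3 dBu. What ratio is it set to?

8:1

Input overshoot = 22.3 − (-17.7) = 40 dB.
Output overshoot = 40 − 35 = 5 dB.
Ratio = input overshoot / output overshoot = 40 / 5 = 8.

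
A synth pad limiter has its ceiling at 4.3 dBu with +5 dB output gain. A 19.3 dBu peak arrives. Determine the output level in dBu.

The limiter clamps the peak to its 4.3 dBu ceiling.
Output gain then adds 5 dB: 4.3 + 5 = 9.3 dBu.

9.3 dBu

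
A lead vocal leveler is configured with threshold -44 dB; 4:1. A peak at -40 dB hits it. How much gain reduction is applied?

-40 dB exceeds the threshold by 4 dB.
After 4:1 compression the overshoot becomes 4/4 = 1 dB.
GR = overshoot in − overshoot out = 4 − 1 = 3 dB.

3 dB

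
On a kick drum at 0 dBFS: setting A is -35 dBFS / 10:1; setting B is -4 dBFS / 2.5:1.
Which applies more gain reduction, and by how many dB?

A: overshoot 35 dB → output overshoot 3.5 dB → GR 31.5 dB.
B: overshoot 4 dB → output overshoot 1.6 dB → GR 2.4 dB.
A applies 29.1 dB more gain reduction.

A, by 29.1 dB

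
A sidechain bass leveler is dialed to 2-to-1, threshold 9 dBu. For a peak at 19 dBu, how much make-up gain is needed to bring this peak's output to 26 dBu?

The peak compresses to 9 + 10/2 = 14 dBu.
To reach 26 dBu requires 26 − 14 = 12 dB of make-up.

12 dB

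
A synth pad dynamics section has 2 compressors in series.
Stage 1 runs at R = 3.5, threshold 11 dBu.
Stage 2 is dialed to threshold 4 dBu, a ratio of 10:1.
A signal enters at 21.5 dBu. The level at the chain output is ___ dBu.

5 dBu

Stage 1: 10.5 dB above 11 dBu, reduced 3.5:1 to 3 dB above → 14 dBu.
Stage 2: 14 dBu is 10 dB over 4 dBu; at 10:1 that becomes 1 dB over, giving 5 dBu.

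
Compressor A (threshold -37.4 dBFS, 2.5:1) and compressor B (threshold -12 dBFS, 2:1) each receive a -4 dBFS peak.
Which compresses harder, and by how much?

A, by 16.04 dB

A: GR = 33.4 − 33.4/2.5 = 20.04 dB.
B: GR = 8 − 8/2 = 4 dB.
A reduces 16.04 dB more.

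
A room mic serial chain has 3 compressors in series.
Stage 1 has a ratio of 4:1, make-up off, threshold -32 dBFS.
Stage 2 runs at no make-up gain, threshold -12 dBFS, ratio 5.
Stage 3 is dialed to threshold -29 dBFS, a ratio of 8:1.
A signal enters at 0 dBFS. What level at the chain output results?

-28.375 dBFS

Stage 1: 0 dBFS is 32 dB over -32 dBFS; at 4:1 that becomes 8 dB over, giving -24 dBFS.
Stage 2: below threshold (-24 ≤ -12); passes unchanged; output -24 dBFS.
Stage 3: overshoot 5 dB → 5/8 = 0.625 dB → -28.375 dBFS.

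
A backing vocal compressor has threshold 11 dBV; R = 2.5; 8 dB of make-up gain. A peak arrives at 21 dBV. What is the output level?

23 dBV

The input is 10 dB above the 11 dBV threshold.
At 2.5:1 the overshoot is divided by 2.5, leaving 4 dB above threshold.
Output = 11 + 4 = 15 dBV; make-up adds 8 dB, giving 23 dBV.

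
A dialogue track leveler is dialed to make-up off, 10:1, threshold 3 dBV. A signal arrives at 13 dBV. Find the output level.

4 dBV

Overshoot: 13 − 3 = 10 dB.
The 10 dB excess becomes 1 dB after 10:1 reduction.
Output = 3 + 1 = 4 dBV.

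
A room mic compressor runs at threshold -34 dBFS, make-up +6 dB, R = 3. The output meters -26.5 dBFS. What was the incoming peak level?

Before make-up, the level was -26.5 − 6 = -32.5 dBFS.
The compressed level sits -32.5 − (-34) = 1.5 dB over threshold.
Undo the ratio: input overshoot = 1.5 × 3 = 4.5 dB, giving input = -29.5 dBFS.

-29.5 dBFS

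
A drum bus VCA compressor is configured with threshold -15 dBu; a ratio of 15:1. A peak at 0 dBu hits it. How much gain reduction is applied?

14 dB

The signal is 15 dB above threshold.
At 15:1, output sits 15/15 = 1 dB above threshold.
So the signal is attenuated by 15 − 1 = 14 dB.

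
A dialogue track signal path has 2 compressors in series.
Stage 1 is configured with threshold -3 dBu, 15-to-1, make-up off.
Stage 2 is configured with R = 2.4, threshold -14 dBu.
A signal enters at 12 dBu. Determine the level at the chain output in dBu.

Stage 1: 15 dB above -3 dBu, reduced 15:1 to 1 dB above → -2 dBu.
Stage 2: 12 dB above -14 dBu, reduced 2.4:1 to 5 dB above → -9 dBu.

-9 dBu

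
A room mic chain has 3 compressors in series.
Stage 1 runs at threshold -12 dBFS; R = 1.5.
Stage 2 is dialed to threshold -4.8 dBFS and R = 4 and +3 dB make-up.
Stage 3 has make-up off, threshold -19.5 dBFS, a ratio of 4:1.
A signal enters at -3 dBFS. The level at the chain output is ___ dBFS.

Stage 1: 9 dB above -12 dBFS, reduced 1.5:1 to 6 dB above → -6 dBFS.
Stage 2: below threshold (-6 ≤ -4.8); passes unchanged; make-up brings it to -3 dBFS.
Stage 3: -3 dBFS is 16.5 dB over -19.5 dBFS; at 4:1 that becomes 4.125 dB over, giving -15.375 dBFS.

-15.375 dBFS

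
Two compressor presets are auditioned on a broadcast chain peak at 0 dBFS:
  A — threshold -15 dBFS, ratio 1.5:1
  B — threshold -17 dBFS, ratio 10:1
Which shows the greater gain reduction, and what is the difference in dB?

B, by 10.3 dB

A: GR = 15 − 15/1.5 = 5 dB.
B: GR = 17 − 17/10 = 15.3 dB.
Difference: 10.3 dB in favour of B.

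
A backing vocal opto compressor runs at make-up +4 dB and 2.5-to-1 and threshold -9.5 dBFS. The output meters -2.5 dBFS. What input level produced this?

Stripping the +4 dB make-up gives -6.5 dBFS at the gain stage.
Post-compression overshoot = -6.5 − (-9.5) = 3 dB.
Before 2.5:1 compression the overshoot was 3 × 2.5 = 7.5 dB, so input = -9.5 + 7.5 = -2 dBFS.

-2 dBFS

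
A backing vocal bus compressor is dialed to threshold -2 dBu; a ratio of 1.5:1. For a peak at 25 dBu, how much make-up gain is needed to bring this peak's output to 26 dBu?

Without make-up, output = threshold + overshoot/1.5 = -2 + 18 = 16 dBu.
Gap to target: 10 dB.

10 dB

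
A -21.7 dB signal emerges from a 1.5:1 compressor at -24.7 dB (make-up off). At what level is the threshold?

-30.7 dB

Input is 9 dB above T (since output overshoot × R = input overshoot: (-24.7 − T)·1.5 = -21.7 − T gives T = -30.7 dB).
Check: -30.7 + (-21.7 − (-30.7))/1.5 = -30.7 + 6 = -24.7 dB. ✓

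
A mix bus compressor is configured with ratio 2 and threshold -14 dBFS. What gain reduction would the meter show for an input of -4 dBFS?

-4 dBFS exceeds the threshold by 10 dB.
A 2:1 ratio leaves 5 dB of that excess.
Gain reduction = 10 − 5 = 5 dB.

5 dB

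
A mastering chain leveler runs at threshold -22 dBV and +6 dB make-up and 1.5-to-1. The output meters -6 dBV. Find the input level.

Stripping the +6 dB make-up gives -12 dBV at the gain stage.
Post-compression overshoot = -12 − (-22) = 10 dB.
Before 1.5:1 compression the overshoot was 10 × 1.5 = 15 dB, so input = -22 + 15 = -7 dBV.

-7 dBV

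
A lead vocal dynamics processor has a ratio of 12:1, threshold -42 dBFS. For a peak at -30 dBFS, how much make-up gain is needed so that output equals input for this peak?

11 dB

The peak compresses to -42 + 12/12 = -41 dBFS.
To reach -30 dBFS requires -30 − (-41) = 11 dB of make-up.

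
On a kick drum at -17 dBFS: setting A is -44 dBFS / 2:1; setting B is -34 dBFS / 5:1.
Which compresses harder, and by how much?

A: GR = 27 − 27/2 = 13.5 dB.
B: GR = 17 − 17/5 = 13.6 dB.
Difference: 0.1 dB in favour of B.

B, by 0.1 dB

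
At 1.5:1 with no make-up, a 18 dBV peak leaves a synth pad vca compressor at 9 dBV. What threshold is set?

-9 dBV

Gain reduction = 18 − 9 = 9 dB; output overshoot = GR / (R − 1) = 9 / 0.5 = 18 dB.
Threshold = output − output overshoot = 9 − 18 = -9 dBV.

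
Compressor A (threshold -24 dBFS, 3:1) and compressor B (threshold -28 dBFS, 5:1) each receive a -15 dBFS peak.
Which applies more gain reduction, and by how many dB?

A: GR = 9 − 9/3 = 6 dB.
B: GR = 13 − 13/5 = 10.4 dB.
B reduces 4.4 dB more.

B, by 4.4 dB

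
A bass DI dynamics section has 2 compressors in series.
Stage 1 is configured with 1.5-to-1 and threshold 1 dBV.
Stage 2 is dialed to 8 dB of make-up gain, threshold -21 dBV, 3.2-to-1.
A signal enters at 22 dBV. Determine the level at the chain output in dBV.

-1.75 dBV

Stage 1: 21 dB above 1 dBV, reduced 1.5:1 to 14 dB above → 15 dBV.
Stage 2: 36 dB above -21 dBV, reduced 3.2:1 to 11.25 dB above → -9.75 dBV; +8 dB make-up → -1.75 dBV.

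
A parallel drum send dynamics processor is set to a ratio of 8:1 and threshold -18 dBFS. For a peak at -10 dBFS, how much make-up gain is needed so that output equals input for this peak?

7 dB

Overshoot 8 dB → 8/8 = 1 dB after compression, so the compressed level is -18 + 1 = -17 dBFS.
Make-up = target − compressed = -10 − (-17) = 7 dB.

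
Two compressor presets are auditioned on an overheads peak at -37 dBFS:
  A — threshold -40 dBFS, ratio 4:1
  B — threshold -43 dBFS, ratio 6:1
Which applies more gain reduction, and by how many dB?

B, by 2.75 dB

A: overshoot 3 dB → output overshoot 0.75 dB → GR 2.25 dB.
B: overshoot 6 dB → output overshoot 1 dB → GR 5 dB.
Difference: 2.75 dB in favour of B.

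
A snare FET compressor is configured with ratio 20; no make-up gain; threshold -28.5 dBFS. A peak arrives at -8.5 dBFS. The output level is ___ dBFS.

-8.5 dBFS sits 20 dB over threshold.
20:1 compression reduces that to 20/20 = 1 dB over.
So the level is -28.5 + 1 = -27.5 dBFS.

-27.5 dBFS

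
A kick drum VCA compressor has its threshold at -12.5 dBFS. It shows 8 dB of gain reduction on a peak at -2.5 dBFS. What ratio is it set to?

5:1

Input overshoot = -2.5 − (-12.5) = 10 dB.
Output overshoot = 10 − 8 = 2 dB.
Ratio = input overshoot / output overshoot = 10 / 2 = 5.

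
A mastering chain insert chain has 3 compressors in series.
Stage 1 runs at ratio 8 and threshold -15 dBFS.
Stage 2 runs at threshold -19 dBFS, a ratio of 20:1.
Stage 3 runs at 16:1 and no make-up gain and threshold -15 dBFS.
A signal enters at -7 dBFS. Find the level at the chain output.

Stage 1: 8 dB above -15 dBFS, reduced 8:1 to 1 dB above → -14 dBFS.
Stage 2: -14 dBFS is 5 dB over -19 dBFS; at 20:1 that becomes 0.25 dB over, giving -18.75 dBFS.
Stage 3: -18.75 dBFS ≤ -15 dBFS, so stage 3 doesn't engage; output -18.75 dBFS.

-18.75 dBFS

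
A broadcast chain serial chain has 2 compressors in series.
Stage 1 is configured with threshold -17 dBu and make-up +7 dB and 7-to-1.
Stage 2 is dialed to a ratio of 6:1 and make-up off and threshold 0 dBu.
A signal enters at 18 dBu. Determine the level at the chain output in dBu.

-5 dBu

Stage 1: 18 dBu is 35 dB over -17 dBu; at 7:1 that becomes 5 dB over, giving -12 dBu; +7 dB make-up → -5 dBu.
Stage 2: below threshold (-5 ≤ 0); passes unchanged; output -5 dBu.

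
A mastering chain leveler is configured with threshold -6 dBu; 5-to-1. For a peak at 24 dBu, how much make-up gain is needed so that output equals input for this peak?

24 dB

The peak compresses to -6 + 30/5 = 0 dBu.
To reach 24 dBu requires 24 − 0 = 24 dB of make-up.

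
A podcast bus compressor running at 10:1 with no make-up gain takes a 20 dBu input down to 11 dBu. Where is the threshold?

Let T be the threshold. Output overshoot = (input overshoot)/R, so 11 − T = (20 − T)/10.
10·(11 − T) = 20 − T → 9·T = 110 − 20 = 90.
T = 90/9 = 10 dBu.

10 dBu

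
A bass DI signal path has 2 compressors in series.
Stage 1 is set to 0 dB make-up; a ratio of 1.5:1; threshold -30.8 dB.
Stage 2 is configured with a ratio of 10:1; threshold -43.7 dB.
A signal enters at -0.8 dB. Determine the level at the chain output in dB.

Stage 1: overshoot 30 dB → 30/1.5 = 20 dB → -10.8 dB.
Stage 2: 32.9 dB above -43.7 dB, reduced 10:1 to 3.29 dB above → -40.41 dB.

-40.41 dB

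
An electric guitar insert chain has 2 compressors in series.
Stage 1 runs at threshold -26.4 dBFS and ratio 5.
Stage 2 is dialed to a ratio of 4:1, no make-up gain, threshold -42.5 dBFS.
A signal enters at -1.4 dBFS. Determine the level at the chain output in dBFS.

Stage 1: 25 dB above -26.4 dBFS, reduced 5:1 to 5 dB above → -21.4 dBFS.
Stage 2: 21.1 dB above -42.5 dBFS, reduced 4:1 to 5.275 dB above → -37.225 dBFS.

-37.225 dBFS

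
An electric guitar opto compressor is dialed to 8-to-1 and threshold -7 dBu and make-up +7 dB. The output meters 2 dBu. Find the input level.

Remove make-up: 2 − 7 = -5 dBu.
The compressed level sits -5 − (-7) = 2 dB over threshold.
Undo the ratio: input overshoot = 2 × 8 = 16 dB, giving input = 9 dBu.

9 dBu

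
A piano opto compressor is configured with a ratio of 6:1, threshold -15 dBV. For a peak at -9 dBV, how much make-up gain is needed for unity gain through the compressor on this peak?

The peak compresses to -15 + 6/6 = -14 dBV.
To reach -9 dBV requires -9 − (-14) = 5 dB of make-up.

5 dB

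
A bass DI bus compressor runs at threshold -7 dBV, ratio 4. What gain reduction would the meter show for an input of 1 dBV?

Overshoot = 1 − (-7) = 8 dB.
At 4:1, output sits 8/4 = 2 dB above threshold.
GR = overshoot in − overshoot out = 8 − 2 = 6 dB.

6 dB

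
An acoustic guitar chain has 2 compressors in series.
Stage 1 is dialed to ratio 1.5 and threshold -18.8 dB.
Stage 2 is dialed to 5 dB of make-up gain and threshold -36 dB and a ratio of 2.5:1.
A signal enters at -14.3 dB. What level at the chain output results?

-22.92 dB

Stage 1: -14.3 dB is 4.5 dB over -18.8 dB; at 1.5:1 that becomes 3 dB over, giving -15.8 dB.
Stage 2: 20.2 dB above -36 dB, reduced 2.5:1 to 8.08 dB above → -27.92 dB; +5 dB make-up → -22.92 dB.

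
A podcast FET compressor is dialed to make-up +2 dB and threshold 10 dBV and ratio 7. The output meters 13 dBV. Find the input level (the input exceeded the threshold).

17 dBV

Remove make-up: 13 − 2 = 11 dBV.
That's 1 dB above the 10 dBV threshold.
Before 7:1 compression the overshoot was 1 × 7 = 7 dB, so input = 10 + 7 = 17 dBV.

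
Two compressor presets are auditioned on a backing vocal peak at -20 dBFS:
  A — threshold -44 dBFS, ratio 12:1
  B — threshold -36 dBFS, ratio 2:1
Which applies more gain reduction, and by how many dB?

A: GR = 24 − 24/12 = 22 dB.
B: GR = 16 − 16/2 = 8 dB.
A applies 14 dB more gain reduction.

A, by 14 dB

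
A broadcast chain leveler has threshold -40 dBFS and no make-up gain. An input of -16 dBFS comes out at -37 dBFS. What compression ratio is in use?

8:1

Input overshoot = -16 − (-40) = 24 dB; output overshoot = -37 − (-40) = 3 dB.
Ratio = 24 / 3 = 8.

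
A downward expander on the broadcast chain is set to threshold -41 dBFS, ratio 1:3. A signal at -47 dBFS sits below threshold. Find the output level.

Undershoot = (-41) − (-47) = 6 dB.
At 1:3, that expands to 18 dB under threshold.
Output = -41 − 18 = -59 dBFS.

-59 dBFS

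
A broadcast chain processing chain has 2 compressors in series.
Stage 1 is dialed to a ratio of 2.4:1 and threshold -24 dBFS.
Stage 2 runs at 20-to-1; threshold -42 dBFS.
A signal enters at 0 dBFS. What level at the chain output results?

-40.6 dBFS

Stage 1: 0 dBFS is 24 dB over -24 dBFS; at 2.4:1 that becomes 10 dB over, giving -14 dBFS.
Stage 2: -14 dBFS is 28 dB over -42 dBFS; at 20:1 that becomes 1.4 dB over, giving -40.6 dBFS.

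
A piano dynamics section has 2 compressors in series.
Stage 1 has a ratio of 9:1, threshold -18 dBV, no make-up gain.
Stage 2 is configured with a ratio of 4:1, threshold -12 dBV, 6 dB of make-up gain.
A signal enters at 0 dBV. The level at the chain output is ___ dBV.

-10 dBV

Stage 1: 18 dB above -18 dBV, reduced 9:1 to 2 dB above → -16 dBV.
Stage 2: -16 dBV ≤ -12 dBV, so stage 2 doesn't engage; make-up brings it to -10 dBV.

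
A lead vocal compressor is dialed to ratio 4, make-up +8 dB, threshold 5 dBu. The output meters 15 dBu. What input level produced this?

13 dBu

Before make-up, the level was 15 − 8 = 7 dBu.
That's 2 dB above the 5 dBu threshold.
Before 4:1 compression the overshoot was 2 × 4 = 8 dB, so input = 5 + 8 = 13 dBu.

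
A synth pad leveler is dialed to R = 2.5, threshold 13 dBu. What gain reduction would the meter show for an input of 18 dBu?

The signal is 5 dB above threshold.
A 2.5:1 ratio leaves 2 dB of that excess.
GR = overshoot in − overshoot out = 5 − 2 = 3 dB.

3 dB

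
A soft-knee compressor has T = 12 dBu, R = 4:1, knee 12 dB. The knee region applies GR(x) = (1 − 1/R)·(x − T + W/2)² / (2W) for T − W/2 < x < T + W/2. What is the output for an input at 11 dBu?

x − T + W/2 = 11 − 12 + 6 = 5.
GR = (1 − 1/4) × 5² / 24 = 0.75 × 25 / 24 = 0.78125 dB.
Output = 11 − 0.78125 = 10.21875 dBu.

10.21875 dBu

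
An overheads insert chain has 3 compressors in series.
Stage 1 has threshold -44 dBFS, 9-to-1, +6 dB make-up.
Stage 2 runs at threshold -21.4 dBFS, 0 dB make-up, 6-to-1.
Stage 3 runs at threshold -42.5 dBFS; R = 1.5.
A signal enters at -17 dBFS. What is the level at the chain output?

-37.5 dBFS

Stage 1: 27 dB above -44 dBFS, reduced 9:1 to 3 dB above → -41 dBFS; +6 dB make-up → -35 dBFS.
Stage 2: below threshold (-35 ≤ -21.4); passes unchanged; output -35 dBFS.
Stage 3: -35 dBFS is 7.5 dB over -42.5 dBFS; at 1.5:1 that becomes 5 dB over, giving -37.5 dBFS.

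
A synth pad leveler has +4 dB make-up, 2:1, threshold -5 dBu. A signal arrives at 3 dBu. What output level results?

3 dBu

Overshoot: 3 − (-5) = 8 dB.
At 2:1 the overshoot is divided by 2, leaving 4 dB above threshold.
Output = -5 + 4 = -1 dBu; make-up adds 4 dB, giving 3 dBu.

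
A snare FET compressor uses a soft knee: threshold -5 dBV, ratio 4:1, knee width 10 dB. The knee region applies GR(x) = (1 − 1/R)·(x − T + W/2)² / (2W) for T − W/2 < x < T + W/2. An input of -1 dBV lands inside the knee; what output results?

-4.0375 dBV

x − T + W/2 = -1 − (-5) + 5 = 9.
GR = (1 − 1/4) × 9² / 20 = 0.75 × 81 / 20 = 3.0375 dB.
Output = -1 − 3.0375 = -4.0375 dBV.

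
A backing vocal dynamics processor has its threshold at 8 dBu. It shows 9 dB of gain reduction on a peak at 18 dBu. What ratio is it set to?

Input overshoot = 18 − 8 = 10 dB.
Output overshoot = 10 − 9 = 1 dB.
Ratio = input overshoot / output overshoot = 10 / 1 = 10.

10:1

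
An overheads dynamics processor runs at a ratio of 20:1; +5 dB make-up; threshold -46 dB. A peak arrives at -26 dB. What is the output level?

-40 dB

Overshoot: -26 − (-46) = 20 dB.
At 20:1 the overshoot is divided by 20, leaving 1 dB above threshold.
That puts the output at -45 dB; make-up adds 5 dB, giving -40 dB.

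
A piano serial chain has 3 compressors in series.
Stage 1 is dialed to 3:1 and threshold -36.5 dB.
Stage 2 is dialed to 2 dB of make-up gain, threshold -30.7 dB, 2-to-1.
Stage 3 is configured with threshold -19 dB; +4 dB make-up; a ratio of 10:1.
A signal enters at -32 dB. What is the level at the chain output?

Stage 1: 4.5 dB above -36.5 dB, reduced 3:1 to 1.5 dB above → -35 dB.
Stage 2: -35 dB ≤ -30.7 dB, so stage 2 doesn't engage; make-up brings it to -33 dB.
Stage 3: below threshold (-33 ≤ -19); passes unchanged; make-up brings it to -29 dB.

-29 dB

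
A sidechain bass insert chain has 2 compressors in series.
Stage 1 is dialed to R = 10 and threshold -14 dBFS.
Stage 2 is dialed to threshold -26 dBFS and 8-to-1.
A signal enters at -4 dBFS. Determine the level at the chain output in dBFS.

Stage 1: 10 dB above -14 dBFS, reduced 10:1 to 1 dB above → -13 dBFS.
Stage 2: 13 dB above -26 dBFS, reduced 8:1 to 1.625 dB above → -24.375 dBFS.

-24.375 dBFS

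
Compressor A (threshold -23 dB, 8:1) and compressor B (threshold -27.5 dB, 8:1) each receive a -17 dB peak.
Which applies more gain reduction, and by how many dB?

A: GR = 6 − 6/8 = 5.25 dB.
B: GR = 10.5 − 10.5/8 = 9.1875 dB.
B reduces 3.9375 dB more.

B, by 3.9375 dB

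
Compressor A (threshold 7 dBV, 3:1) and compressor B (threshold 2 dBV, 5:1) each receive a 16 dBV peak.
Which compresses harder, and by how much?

A: 9 dB over, compressed to 3 dB over, so 6 dB of GR.
B: 14 dB over, compressed to 2.8 dB over, so 11.2 dB of GR.
B applies 5.2 dB more gain reduction.

B, by 5.2 dB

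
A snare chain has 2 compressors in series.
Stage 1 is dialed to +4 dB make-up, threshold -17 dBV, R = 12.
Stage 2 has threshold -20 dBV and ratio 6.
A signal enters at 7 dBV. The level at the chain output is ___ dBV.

Stage 1: 24 dB above -17 dBV, reduced 12:1 to 2 dB above → -15 dBV; +4 dB make-up → -11 dBV.
Stage 2: -11 dBV is 9 dB over -20 dBV; at 6:1 that becomes 1.5 dB over, giving -18.5 dBV.

-18.5 dBV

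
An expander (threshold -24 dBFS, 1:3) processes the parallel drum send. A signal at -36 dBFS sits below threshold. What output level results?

The input is 12 dB below the -24 dBFS threshold.
A 1:3 expander multiplies undershoot by 3: 12 × 3 = 36 dB below threshold.
Output = -24 − 36 = -60 dBFS.

-60 dBFS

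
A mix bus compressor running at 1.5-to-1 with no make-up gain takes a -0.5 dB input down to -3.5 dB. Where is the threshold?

Gain reduction = -0.5 − (-3.5) = 3 dB; output overshoot = GR / (R − 1) = 3 / 0.5 = 6 dB.
Threshold = output − output overshoot = -3.5 − 6 = -9.5 dB.

-9.5 dB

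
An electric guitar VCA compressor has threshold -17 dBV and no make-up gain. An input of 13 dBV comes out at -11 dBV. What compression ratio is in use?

5:1

Input overshoot = 13 − (-17) = 30 dB; output overshoot = -11 − (-17) = 6 dB.
Ratio = 30 / 6 = 5.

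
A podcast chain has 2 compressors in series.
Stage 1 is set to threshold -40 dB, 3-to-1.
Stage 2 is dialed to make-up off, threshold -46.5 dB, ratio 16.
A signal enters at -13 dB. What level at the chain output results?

-45.53125 dB

Stage 1: 27 dB above -40 dB, reduced 3:1 to 9 dB above → -31 dB.
Stage 2: 15.5 dB above -46.5 dB, reduced 16:1 to 0.96875 dB above → -45.53125 dB.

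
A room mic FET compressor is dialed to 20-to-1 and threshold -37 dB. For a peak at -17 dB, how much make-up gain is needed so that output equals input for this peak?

Without make-up, output = threshold + overshoot/20 = -37 + 1 = -36 dB.
Gap to target: 19 dB.

19 dB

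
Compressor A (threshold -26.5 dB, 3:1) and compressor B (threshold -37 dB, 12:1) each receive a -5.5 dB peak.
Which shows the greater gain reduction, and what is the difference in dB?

A: overshoot 21 dB → output overshoot 7 dB → GR 14 dB.
B: overshoot 31.5 dB → output overshoot 2.625 dB → GR 28.875 dB.
B reduces 14.875 dB more.

B, by 14.875 dB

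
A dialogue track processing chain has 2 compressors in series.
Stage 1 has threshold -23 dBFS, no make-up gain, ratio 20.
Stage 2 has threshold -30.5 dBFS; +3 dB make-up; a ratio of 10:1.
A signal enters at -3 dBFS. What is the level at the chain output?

-26.65 dBFS

Stage 1: 20 dB above -23 dBFS, reduced 20:1 to 1 dB above → -22 dBFS.
Stage 2: 8.5 dB above -30.5 dBFS, reduced 10:1 to 0.85 dB above → -29.65 dBFS; +3 dB make-up → -26.65 dBFS.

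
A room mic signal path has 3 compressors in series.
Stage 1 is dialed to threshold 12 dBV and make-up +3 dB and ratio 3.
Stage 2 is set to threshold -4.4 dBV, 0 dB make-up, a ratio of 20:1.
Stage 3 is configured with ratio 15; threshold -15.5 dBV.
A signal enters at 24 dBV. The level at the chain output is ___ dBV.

Stage 1: overshoot 12 dB → 12/3 = 4 dB → 16 dBV; +3 dB make-up → 19 dBV.
Stage 2: 19 dBV is 23.4 dB over -4.4 dBV; at 20:1 that becomes 1.17 dB over, giving -3.23 dBV.
Stage 3: 12.27 dB above -15.5 dBV, reduced 15:1 to 0.818 dB above → -14.682 dBV.

-14.682 dBV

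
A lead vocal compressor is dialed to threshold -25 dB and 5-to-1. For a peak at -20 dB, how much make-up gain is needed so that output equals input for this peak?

4 dB

Overshoot 5 dB → 5/5 = 1 dB after compression, so the compressed level is -25 + 1 = -24 dB.
Make-up = target − compressed = -20 − (-24) = 4 dB.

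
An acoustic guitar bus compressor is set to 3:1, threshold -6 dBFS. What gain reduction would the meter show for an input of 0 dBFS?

4 dB

Overshoot = 0 − (-6) = 6 dB.
After 3:1 compression the overshoot becomes 6/3 = 2 dB.
Gain reduction = 6 − 2 = 4 dB.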